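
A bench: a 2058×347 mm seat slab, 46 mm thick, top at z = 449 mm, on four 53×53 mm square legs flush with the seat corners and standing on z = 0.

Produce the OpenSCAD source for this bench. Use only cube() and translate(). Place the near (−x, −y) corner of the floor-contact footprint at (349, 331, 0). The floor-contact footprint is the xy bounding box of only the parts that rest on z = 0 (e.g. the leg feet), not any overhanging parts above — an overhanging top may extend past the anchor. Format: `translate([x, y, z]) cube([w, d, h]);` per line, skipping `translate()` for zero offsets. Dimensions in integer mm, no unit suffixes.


translate([349, 331, 403]) cube([2058, 347, 46]);
translate([349, 331, 0]) cube([53, 53, 403]);
translate([349, 625, 0]) cube([53, 53, 403]);
translate([2354, 331, 0]) cube([53, 53, 403]);
translate([2354, 625, 0]) cube([53, 53, 403]);


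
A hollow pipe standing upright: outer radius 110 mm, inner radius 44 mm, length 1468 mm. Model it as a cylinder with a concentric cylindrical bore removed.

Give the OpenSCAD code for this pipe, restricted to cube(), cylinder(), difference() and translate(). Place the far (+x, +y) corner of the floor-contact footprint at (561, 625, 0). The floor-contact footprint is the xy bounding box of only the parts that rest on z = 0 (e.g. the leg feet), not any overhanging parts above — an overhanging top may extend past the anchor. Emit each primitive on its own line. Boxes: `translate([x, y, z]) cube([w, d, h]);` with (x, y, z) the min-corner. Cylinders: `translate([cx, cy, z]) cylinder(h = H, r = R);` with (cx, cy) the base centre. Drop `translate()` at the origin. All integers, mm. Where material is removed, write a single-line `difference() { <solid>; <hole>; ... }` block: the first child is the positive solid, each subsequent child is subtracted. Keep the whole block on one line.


difference() { translate([451, 515, 0]) cylinder(h = 1468, r = 110); translate([451, 515, 0]) cylinder(h = 1468, r = 44); }


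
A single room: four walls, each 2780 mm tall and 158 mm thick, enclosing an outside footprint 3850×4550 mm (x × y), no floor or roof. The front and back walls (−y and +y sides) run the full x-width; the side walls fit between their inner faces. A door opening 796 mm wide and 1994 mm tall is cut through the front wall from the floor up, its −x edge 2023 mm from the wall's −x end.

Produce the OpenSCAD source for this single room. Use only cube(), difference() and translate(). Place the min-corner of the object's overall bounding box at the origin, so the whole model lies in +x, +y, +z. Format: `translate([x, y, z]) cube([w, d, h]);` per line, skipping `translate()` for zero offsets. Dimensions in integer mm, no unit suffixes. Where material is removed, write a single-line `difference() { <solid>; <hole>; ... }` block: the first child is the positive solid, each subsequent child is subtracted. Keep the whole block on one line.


difference() { cube([3850, 158, 2780]); translate([2023, 0, 0]) cube([796, 158, 1994]); }
translate([0, 4392, 0]) cube([3850, 158, 2780]);
translate([0, 158, 0]) cube([158, 4234, 2780]);
translate([3692, 158, 0]) cube([158, 4234, 2780]);


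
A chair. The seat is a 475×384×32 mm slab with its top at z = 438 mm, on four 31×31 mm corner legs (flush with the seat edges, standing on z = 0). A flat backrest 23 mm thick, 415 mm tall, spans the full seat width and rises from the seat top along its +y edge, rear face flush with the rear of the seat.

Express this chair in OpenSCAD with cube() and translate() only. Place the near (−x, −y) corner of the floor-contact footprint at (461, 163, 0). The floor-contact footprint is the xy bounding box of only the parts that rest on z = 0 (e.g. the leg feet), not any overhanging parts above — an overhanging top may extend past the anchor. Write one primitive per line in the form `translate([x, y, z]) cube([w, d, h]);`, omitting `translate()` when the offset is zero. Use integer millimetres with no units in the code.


translate([461, 163, 406]) cube([475, 384, 32]);
translate([461, 163, 0]) cube([31, 31, 406]);
translate([905, 163, 0]) cube([31, 31, 406]);
translate([461, 516, 0]) cube([31, 31, 406]);
translate([905, 516, 0]) cube([31, 31, 406]);
translate([461, 524, 438]) cube([475, 23, 415]);


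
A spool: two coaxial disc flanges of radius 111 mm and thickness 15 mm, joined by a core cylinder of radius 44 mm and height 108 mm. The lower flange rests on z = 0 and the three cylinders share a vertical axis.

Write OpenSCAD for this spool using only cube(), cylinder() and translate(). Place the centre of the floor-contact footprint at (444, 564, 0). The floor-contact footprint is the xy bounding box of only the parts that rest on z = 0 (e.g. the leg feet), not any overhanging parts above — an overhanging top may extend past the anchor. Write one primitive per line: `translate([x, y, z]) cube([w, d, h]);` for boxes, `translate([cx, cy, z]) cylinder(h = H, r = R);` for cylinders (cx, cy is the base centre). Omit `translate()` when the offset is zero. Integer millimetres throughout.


translate([444, 564, 0]) cylinder(h = 15, r = 111);
translate([444, 564, 15]) cylinder(h = 108, r = 44);
translate([444, 564, 123]) cylinder(h = 15, r = 111);


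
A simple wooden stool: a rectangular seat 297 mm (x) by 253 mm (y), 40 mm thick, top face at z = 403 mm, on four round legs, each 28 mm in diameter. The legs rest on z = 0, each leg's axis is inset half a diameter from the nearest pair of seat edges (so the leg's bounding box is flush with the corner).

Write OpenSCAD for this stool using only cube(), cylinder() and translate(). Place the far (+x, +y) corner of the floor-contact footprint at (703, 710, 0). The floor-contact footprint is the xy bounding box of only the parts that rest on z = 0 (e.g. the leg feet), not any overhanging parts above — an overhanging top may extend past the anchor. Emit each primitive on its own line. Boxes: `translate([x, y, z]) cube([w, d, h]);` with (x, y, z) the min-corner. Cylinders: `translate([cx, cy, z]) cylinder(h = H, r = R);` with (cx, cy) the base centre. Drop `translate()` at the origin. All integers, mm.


translate([406, 457, 363]) cube([297, 253, 40]);
translate([420, 471, 0]) cylinder(h = 363, r = 14);
translate([689, 471, 0]) cylinder(h = 363, r = 14);
translate([420, 696, 0]) cylinder(h = 363, r = 14);
translate([689, 696, 0]) cylinder(h = 363, r = 14);


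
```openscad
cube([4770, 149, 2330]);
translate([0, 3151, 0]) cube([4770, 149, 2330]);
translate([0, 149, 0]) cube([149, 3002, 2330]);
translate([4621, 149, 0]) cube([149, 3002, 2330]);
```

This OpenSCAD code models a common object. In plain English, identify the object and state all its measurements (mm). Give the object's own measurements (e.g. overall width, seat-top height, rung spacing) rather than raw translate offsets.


The wall frame of a small rectangular building: four walls, each 2330 mm tall and 149 mm thick, enclosing a footprint 4770 mm (x) by 3300 mm (y) outside-to-outside, with no floor or roof. The front and back walls (the −y and +y sides) span the full width; the two side walls fit between them.


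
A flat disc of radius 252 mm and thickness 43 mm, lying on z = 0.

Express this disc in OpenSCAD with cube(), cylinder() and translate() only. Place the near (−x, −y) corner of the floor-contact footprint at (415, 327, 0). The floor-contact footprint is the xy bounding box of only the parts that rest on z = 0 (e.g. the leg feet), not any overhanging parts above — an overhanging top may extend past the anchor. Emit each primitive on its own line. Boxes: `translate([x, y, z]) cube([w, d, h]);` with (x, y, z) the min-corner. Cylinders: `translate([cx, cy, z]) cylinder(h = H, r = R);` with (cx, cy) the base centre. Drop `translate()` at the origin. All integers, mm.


translate([667, 579, 0]) cylinder(h = 43, r = 252);


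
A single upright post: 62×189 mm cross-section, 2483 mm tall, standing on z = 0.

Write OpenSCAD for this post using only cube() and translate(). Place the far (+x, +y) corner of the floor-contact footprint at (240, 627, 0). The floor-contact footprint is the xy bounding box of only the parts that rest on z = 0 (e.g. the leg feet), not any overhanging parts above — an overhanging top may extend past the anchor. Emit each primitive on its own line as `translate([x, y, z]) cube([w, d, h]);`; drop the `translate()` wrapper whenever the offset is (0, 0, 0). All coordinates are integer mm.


translate([178, 438, 0]) cube([62, 189, 2483]);


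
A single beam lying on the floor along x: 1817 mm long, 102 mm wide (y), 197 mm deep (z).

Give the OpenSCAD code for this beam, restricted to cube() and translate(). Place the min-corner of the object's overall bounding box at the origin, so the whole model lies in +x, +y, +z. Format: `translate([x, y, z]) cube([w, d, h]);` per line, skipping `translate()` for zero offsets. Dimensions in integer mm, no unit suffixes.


cube([1817, 102, 197]);


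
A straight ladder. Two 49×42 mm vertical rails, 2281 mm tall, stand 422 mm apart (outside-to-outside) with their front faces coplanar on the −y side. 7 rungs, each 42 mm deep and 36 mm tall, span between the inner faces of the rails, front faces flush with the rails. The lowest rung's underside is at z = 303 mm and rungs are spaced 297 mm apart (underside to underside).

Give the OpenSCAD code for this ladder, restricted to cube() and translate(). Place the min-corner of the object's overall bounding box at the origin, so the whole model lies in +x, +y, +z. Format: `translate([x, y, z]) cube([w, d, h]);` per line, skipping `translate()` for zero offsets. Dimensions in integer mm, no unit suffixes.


cube([49, 42, 2281]);
translate([373, 0, 0]) cube([49, 42, 2281]);
translate([49, 0, 303]) cube([324, 42, 36]);
translate([49, 0, 600]) cube([324, 42, 36]);
translate([49, 0, 897]) cube([324, 42, 36]);
translate([49, 0, 1194]) cube([324, 42, 36]);
translate([49, 0, 1491]) cube([324, 42, 36]);
translate([49, 0, 1788]) cube([324, 42, 36]);
translate([49, 0, 2085]) cube([324, 42, 36]);


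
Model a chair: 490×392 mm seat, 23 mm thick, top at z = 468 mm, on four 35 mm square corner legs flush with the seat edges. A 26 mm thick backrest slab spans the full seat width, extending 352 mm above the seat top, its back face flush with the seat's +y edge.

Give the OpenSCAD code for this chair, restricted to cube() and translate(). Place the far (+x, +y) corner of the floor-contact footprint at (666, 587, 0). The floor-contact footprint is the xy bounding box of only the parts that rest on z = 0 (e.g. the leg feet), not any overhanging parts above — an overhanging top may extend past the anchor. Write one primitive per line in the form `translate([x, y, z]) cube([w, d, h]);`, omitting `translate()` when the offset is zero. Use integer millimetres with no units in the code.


// leg_h = 468 - 23 = 445
translate([176, 195, 445]) cube([490, 392, 23]);
translate([176, 195, 0]) cube([35, 35, 445]);
translate([631, 195, 0]) cube([35, 35, 445]);
translate([176, 552, 0]) cube([35, 35, 445]);
translate([631, 552, 0]) cube([35, 35, 445]);
translate([176, 561, 468]) cube([490, 26, 352]);


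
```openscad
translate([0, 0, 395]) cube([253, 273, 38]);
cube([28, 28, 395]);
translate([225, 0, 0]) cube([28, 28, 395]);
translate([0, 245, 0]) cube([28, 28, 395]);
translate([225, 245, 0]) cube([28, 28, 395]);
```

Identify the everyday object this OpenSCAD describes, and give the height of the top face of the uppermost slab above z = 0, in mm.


A stool. The seat height is 433 mm.

A 253×273×38 slab at z = 395 on four corner posts — a stool. The seat top is 395 + 38 = 433 mm.


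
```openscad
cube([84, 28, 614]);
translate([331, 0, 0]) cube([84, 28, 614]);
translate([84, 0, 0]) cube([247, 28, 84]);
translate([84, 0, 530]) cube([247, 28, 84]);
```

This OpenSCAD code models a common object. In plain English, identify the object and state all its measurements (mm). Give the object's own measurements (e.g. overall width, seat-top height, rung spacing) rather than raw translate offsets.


A rectangular picture frame lying in the x–z plane (depth along y). The opening is 247 mm wide (x) by 446 mm tall (z), surrounded by a border 84 mm wide on all four sides. The frame is 28 mm deep and is made of two full-height vertical stiles with two horizontal rails fitted between them.


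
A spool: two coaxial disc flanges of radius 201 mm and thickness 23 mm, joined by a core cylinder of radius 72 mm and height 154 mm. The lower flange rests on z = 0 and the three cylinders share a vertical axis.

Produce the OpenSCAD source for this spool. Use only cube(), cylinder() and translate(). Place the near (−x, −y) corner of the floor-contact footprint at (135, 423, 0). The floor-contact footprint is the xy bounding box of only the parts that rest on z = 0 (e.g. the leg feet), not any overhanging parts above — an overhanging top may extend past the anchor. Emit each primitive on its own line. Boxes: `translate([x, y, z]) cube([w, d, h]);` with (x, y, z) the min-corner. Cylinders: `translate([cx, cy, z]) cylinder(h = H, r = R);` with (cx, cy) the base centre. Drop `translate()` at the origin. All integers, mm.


translate([336, 624, 0]) cylinder(h = 23, r = 201);
translate([336, 624, 23]) cylinder(h = 154, r = 72);
translate([336, 624, 177]) cylinder(h = 23, r = 201);


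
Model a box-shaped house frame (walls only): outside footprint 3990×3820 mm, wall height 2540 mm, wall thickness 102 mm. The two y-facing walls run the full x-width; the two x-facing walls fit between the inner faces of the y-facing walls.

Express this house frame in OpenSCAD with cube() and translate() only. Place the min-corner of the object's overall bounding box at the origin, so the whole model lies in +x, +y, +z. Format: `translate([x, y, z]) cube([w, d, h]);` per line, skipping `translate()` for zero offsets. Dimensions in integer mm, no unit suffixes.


cube([3990, 102, 2540]);
translate([0, 3718, 0]) cube([3990, 102, 2540]);
translate([0, 102, 0]) cube([102, 3616, 2540]);
translate([3888, 102, 0]) cube([102, 3616, 2540]);


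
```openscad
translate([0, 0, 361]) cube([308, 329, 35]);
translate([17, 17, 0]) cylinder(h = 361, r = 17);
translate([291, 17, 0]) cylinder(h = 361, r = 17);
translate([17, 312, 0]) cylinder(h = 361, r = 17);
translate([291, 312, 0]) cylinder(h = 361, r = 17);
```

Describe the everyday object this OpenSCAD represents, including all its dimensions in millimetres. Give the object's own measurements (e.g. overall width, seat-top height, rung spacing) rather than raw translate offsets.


A simple wooden stool: a rectangular seat 308 mm (x) by 329 mm (y), 35 mm thick, top face at z = 396 mm, on four round legs, each 34 mm in diameter. The legs rest on z = 0, each leg's axis is inset half a diameter from the nearest pair of seat edges (so the leg's bounding box is flush with the corner).


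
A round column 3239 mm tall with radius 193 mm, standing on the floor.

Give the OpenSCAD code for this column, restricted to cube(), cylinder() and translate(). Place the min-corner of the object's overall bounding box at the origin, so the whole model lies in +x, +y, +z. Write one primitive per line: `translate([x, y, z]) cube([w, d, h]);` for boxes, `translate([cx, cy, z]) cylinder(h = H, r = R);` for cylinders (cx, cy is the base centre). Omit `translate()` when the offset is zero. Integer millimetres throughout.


translate([193, 193, 0]) cylinder(h = 3239, r = 193);


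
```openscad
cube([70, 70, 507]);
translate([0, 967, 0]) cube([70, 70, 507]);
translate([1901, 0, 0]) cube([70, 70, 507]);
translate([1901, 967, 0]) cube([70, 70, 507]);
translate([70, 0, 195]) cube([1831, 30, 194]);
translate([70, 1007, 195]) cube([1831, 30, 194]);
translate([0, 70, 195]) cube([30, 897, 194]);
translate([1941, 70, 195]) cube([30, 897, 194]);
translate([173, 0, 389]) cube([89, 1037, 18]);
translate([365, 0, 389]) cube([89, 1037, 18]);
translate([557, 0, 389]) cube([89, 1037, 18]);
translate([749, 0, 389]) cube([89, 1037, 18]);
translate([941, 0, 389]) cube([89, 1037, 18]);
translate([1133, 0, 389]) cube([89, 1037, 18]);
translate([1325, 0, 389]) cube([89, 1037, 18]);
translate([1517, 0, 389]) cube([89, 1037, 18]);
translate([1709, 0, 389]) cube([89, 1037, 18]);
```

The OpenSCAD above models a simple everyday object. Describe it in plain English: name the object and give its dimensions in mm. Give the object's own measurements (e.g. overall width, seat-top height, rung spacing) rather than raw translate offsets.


A bed frame 1971 mm long (x) by 1037 mm wide (y). Four 70×70 mm corner posts, 507 mm tall, at the corners of the footprint. Four rails of 30 mm thickness and 194 mm height run between adjacent posts with their undersides at z = 195 mm, their outer faces flush with the outside of the frame (the two x-running rails run between the posts' inner faces; the two y-running rails run between the posts' inner faces). 9 slats, each 89 mm wide (x) and 18 mm thick, lie across the top of the two x-running rails, running the full 1037 mm width of the frame in y; along x they sit between the end posts with a 103 mm gap after the −x posts and between neighbouring slats and before the +x posts.


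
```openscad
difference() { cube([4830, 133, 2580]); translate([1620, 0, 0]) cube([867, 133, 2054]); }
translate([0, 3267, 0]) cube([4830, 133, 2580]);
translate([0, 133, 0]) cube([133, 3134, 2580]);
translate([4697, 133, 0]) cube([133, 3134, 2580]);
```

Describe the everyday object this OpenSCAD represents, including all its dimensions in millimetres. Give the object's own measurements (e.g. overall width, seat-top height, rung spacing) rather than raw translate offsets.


A single room: four walls, each 2580 mm tall and 133 mm thick, enclosing an outside footprint 4830×3400 mm (x × y), no floor or roof. The front and back walls (−y and +y sides) run the full x-width; the side walls fit between their inner faces. A door opening 867 mm wide and 2054 mm tall is cut through the front wall from the floor up, its −x edge 1620 mm from the wall's −x end.


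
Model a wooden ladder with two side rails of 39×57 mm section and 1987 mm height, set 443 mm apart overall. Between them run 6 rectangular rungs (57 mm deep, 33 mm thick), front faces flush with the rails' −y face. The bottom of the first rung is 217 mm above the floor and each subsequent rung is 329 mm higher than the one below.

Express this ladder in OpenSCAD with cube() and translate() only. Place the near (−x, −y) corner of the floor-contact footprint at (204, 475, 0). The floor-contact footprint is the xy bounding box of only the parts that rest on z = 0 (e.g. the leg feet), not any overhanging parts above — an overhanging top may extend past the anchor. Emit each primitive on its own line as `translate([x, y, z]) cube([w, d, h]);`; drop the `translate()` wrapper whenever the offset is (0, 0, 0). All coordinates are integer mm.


// rung span = 443 - 2*39 = 365
// rung[k] z = 217 + k*329
translate([204, 475, 0]) cube([39, 57, 1987]);
translate([608, 475, 0]) cube([39, 57, 1987]);
translate([243, 475, 217]) cube([365, 57, 33]);
translate([243, 475, 546]) cube([365, 57, 33]);
translate([243, 475, 875]) cube([365, 57, 33]);
translate([243, 475, 1204]) cube([365, 57, 33]);
translate([243, 475, 1533]) cube([365, 57, 33]);
translate([243, 475, 1862]) cube([365, 57, 33]);


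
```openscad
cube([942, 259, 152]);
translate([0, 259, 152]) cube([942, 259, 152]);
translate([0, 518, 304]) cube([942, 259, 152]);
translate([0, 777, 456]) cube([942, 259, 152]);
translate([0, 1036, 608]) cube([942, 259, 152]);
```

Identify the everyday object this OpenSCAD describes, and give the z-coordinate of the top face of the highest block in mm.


A staircase. The total rise is 760 mm.

5 identical blocks, each offset up and back from the previous — a staircase. Each step is 152 mm tall and there are 5 of them, so the total rise is 5 × 152 = 760 mm.


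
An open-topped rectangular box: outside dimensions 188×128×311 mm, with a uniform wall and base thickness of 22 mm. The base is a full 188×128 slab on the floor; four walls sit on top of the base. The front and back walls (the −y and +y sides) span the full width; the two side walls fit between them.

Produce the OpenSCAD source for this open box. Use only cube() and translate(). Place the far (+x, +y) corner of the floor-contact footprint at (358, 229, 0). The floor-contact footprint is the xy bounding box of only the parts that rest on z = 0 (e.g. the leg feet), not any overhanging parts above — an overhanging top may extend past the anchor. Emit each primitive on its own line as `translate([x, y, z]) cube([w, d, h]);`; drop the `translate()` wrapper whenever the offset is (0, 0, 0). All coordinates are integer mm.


translate([170, 101, 0]) cube([188, 128, 22]);
translate([170, 101, 22]) cube([188, 22, 289]);
translate([170, 207, 22]) cube([188, 22, 289]);
translate([170, 123, 22]) cube([22, 84, 289]);
translate([336, 123, 22]) cube([22, 84, 289]);


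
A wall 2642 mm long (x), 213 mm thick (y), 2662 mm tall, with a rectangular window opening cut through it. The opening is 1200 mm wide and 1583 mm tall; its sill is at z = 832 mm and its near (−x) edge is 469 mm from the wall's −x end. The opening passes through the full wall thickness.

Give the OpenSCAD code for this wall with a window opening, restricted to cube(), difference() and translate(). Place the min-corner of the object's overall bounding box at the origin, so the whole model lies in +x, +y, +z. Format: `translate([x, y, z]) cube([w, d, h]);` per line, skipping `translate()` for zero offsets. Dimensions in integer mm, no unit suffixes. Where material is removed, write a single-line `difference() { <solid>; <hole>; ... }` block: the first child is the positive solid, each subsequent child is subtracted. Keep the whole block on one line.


difference() { cube([2642, 213, 2662]); translate([469, 0, 832]) cube([1200, 213, 1583]); }


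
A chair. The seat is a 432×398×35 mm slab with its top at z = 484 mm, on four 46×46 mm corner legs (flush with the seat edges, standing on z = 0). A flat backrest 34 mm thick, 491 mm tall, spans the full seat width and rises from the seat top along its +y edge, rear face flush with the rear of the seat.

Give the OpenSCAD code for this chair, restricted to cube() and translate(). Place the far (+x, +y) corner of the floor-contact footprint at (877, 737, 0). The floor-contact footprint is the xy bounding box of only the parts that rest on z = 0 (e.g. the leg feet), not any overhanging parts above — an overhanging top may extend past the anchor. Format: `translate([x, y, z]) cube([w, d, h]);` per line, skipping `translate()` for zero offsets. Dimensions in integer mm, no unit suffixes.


translate([445, 339, 449]) cube([432, 398, 35]);
translate([445, 339, 0]) cube([46, 46, 449]);
translate([831, 339, 0]) cube([46, 46, 449]);
translate([445, 691, 0]) cube([46, 46, 449]);
translate([831, 691, 0]) cube([46, 46, 449]);
translate([445, 703, 484]) cube([432, 34, 491]);


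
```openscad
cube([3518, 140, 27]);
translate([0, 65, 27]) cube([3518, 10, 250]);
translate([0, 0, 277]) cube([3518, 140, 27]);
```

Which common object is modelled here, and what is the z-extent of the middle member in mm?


An I-beam. The web height is 250 mm.

Two wide flanges with a thin centred web — an I-beam. Overall 304 mm minus two 27 mm flanges gives a web of 304 − 2·27 = 250 mm.


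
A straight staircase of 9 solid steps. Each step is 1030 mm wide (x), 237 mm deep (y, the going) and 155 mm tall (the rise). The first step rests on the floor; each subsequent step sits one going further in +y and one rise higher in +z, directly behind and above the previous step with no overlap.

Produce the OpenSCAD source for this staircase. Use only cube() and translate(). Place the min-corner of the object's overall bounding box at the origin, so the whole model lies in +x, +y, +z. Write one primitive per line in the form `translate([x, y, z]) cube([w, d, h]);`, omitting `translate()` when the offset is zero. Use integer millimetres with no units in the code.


cube([1030, 237, 155]);
translate([0, 237, 155]) cube([1030, 237, 155]);
translate([0, 474, 310]) cube([1030, 237, 155]);
translate([0, 711, 465]) cube([1030, 237, 155]);
translate([0, 948, 620]) cube([1030, 237, 155]);
translate([0, 1185, 775]) cube([1030, 237, 155]);
translate([0, 1422, 930]) cube([1030, 237, 155]);
translate([0, 1659, 1085]) cube([1030, 237, 155]);
translate([0, 1896, 1240]) cube([1030, 237, 155]);


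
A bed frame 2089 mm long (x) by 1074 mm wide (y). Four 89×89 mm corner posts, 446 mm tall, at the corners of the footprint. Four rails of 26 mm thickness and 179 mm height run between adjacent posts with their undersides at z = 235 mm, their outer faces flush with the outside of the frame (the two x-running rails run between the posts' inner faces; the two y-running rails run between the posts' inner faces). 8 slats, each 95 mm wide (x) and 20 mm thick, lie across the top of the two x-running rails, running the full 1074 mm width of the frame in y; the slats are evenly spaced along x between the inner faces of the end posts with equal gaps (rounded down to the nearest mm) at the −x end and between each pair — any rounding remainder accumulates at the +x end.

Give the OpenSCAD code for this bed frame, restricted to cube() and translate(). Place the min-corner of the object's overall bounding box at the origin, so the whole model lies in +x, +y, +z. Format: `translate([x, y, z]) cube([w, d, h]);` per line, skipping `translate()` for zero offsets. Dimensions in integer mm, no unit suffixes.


// slat z = rail_z + rail_h = 235 + 179 = 414
// slat gap = ⌊(1911 − 8·95) / 9⌋ = 127
cube([89, 89, 446]);
translate([0, 985, 0]) cube([89, 89, 446]);
translate([2000, 0, 0]) cube([89, 89, 446]);
translate([2000, 985, 0]) cube([89, 89, 446]);
translate([89, 0, 235]) cube([1911, 26, 179]);
translate([89, 1048, 235]) cube([1911, 26, 179]);
translate([0, 89, 235]) cube([26, 896, 179]);
translate([2063, 89, 235]) cube([26, 896, 179]);
translate([216, 0, 414]) cube([95, 1074, 20]);
translate([438, 0, 414]) cube([95, 1074, 20]);
translate([660, 0, 414]) cube([95, 1074, 20]);
translate([882, 0, 414]) cube([95, 1074, 20]);
translate([1104, 0, 414]) cube([95, 1074, 20]);
translate([1326, 0, 414]) cube([95, 1074, 20]);
translate([1548, 0, 414]) cube([95, 1074, 20]);
translate([1770, 0, 414]) cube([95, 1074, 20]);


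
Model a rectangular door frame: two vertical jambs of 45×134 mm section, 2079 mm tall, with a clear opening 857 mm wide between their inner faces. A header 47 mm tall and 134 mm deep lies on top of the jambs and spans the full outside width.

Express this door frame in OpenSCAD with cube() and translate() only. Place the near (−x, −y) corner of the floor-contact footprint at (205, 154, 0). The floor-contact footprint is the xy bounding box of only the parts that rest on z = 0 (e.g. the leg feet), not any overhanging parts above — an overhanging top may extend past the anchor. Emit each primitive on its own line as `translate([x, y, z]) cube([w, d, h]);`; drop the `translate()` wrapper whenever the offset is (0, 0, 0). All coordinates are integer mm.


translate([205, 154, 0]) cube([45, 134, 2079]);
translate([1107, 154, 0]) cube([45, 134, 2079]);
translate([205, 154, 2079]) cube([947, 134, 47]);


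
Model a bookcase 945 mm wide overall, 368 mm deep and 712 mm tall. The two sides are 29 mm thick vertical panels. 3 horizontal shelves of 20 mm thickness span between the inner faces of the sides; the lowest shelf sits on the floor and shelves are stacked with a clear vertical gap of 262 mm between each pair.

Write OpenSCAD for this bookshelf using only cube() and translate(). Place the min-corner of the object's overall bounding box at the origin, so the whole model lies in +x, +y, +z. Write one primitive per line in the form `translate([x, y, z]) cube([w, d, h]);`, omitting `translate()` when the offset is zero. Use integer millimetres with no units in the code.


cube([29, 368, 712]);
translate([916, 0, 0]) cube([29, 368, 712]);
translate([29, 0, 0]) cube([887, 368, 20]);
translate([29, 0, 282]) cube([887, 368, 20]);
translate([29, 0, 564]) cube([887, 368, 20]);


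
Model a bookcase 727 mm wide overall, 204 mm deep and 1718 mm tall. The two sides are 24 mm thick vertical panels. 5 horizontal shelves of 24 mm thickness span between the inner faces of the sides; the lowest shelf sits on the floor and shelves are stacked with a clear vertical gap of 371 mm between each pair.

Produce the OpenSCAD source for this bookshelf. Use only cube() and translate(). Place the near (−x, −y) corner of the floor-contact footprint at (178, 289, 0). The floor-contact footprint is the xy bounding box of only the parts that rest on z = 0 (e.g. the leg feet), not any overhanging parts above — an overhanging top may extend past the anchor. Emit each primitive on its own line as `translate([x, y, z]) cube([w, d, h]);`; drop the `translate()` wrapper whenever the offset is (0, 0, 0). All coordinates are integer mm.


translate([178, 289, 0]) cube([24, 204, 1718]);
translate([881, 289, 0]) cube([24, 204, 1718]);
translate([202, 289, 0]) cube([679, 204, 24]);
translate([202, 289, 395]) cube([679, 204, 24]);
translate([202, 289, 790]) cube([679, 204, 24]);
translate([202, 289, 1185]) cube([679, 204, 24]);
translate([202, 289, 1580]) cube([679, 204, 24]);


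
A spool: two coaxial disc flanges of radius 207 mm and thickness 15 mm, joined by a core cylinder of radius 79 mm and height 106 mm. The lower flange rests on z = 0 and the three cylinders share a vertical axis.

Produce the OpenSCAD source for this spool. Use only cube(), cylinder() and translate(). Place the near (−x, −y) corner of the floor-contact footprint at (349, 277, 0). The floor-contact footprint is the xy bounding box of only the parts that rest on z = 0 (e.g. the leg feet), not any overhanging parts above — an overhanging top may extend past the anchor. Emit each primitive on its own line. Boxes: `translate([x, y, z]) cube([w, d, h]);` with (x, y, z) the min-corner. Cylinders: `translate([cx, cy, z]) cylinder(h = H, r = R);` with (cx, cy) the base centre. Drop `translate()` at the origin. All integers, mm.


translate([556, 484, 0]) cylinder(h = 15, r = 207);
translate([556, 484, 15]) cylinder(h = 106, r = 79);
translate([556, 484, 121]) cylinder(h = 15, r = 207);


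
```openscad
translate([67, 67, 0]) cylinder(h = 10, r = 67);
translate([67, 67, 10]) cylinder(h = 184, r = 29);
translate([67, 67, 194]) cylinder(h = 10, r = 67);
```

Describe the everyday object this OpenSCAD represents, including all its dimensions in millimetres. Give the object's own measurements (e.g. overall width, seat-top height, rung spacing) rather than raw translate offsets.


A spool: two coaxial disc flanges of radius 67 mm and thickness 10 mm, joined by a core cylinder of radius 29 mm and height 184 mm. The lower flange rests on z = 0 and the three cylinders share a vertical axis.


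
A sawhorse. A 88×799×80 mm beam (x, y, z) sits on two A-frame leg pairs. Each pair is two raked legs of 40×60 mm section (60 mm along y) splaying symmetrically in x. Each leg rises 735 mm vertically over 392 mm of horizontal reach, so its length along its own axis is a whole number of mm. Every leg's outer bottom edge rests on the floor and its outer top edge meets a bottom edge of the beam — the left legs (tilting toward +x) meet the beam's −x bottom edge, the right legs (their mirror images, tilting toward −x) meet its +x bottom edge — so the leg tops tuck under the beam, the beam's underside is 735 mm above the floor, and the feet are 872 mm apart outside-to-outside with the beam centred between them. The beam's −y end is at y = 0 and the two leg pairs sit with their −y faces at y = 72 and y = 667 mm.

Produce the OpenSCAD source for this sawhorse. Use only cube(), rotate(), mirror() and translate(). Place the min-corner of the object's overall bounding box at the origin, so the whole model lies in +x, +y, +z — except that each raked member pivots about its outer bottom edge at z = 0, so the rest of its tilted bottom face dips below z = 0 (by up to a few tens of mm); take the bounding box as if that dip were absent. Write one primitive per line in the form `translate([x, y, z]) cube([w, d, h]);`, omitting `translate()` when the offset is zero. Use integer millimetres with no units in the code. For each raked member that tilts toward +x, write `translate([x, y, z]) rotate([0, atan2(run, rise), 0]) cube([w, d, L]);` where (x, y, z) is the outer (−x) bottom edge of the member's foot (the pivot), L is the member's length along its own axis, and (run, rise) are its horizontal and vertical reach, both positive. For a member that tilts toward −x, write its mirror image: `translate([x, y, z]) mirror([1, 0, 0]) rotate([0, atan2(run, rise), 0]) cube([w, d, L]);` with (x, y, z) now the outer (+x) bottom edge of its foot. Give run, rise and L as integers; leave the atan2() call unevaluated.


translate([392, 0, 735]) cube([88, 799, 80]);
translate([0, 72, 0]) rotate([0, atan2(392, 735), 0]) cube([40, 60, 833]);
translate([872, 72, 0]) mirror([1, 0, 0]) rotate([0, atan2(392, 735), 0]) cube([40, 60, 833]);
translate([0, 667, 0]) rotate([0, atan2(392, 735), 0]) cube([40, 60, 833]);
translate([872, 667, 0]) mirror([1, 0, 0]) rotate([0, atan2(392, 735), 0]) cube([40, 60, 833]);


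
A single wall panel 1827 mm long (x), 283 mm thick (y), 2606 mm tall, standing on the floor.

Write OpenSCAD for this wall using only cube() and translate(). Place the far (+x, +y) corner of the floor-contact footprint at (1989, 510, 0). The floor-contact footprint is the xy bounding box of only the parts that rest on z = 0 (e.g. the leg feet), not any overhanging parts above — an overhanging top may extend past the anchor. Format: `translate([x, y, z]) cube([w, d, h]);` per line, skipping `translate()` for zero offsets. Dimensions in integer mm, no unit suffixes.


translate([162, 227, 0]) cube([1827, 283, 2606]);


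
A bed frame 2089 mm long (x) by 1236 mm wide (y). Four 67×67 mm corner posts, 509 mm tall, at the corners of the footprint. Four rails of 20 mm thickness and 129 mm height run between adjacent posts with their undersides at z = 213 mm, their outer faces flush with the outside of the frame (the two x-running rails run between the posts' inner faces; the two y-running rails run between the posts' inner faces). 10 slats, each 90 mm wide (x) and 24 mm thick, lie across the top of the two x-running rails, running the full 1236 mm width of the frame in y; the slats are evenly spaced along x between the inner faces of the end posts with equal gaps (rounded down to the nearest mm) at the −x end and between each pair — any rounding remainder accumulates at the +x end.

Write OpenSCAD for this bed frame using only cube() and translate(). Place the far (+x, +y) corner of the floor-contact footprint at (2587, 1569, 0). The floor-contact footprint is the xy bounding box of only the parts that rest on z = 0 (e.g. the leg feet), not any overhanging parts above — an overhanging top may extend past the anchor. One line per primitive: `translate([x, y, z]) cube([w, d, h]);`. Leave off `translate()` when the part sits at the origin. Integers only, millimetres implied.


translate([498, 333, 0]) cube([67, 67, 509]);
translate([498, 1502, 0]) cube([67, 67, 509]);
translate([2520, 333, 0]) cube([67, 67, 509]);
translate([2520, 1502, 0]) cube([67, 67, 509]);
translate([565, 333, 213]) cube([1955, 20, 129]);
translate([565, 1549, 213]) cube([1955, 20, 129]);
translate([498, 400, 213]) cube([20, 1102, 129]);
translate([2567, 400, 213]) cube([20, 1102, 129]);
translate([660, 333, 342]) cube([90, 1236, 24]);
translate([845, 333, 342]) cube([90, 1236, 24]);
translate([1030, 333, 342]) cube([90, 1236, 24]);
translate([1215, 333, 342]) cube([90, 1236, 24]);
translate([1400, 333, 342]) cube([90, 1236, 24]);
translate([1585, 333, 342]) cube([90, 1236, 24]);
translate([1770, 333, 342]) cube([90, 1236, 24]);
translate([1955, 333, 342]) cube([90, 1236, 24]);
translate([2140, 333, 342]) cube([90, 1236, 24]);
translate([2325, 333, 342]) cube([90, 1236, 24]);


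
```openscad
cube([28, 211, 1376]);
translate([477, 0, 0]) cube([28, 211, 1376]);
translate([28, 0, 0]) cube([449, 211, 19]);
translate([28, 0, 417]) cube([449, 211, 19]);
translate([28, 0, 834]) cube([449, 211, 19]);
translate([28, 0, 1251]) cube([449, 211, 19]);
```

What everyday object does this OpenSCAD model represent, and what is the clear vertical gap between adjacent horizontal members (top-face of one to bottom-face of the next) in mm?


A bookshelf. The clear shelf gap is 398 mm.

Two tall side panels with 4 horizontal boards between them — a bookshelf. The first two shelf undersides are at z = 0 and z = 417; with shelf thickness 19, the clear gap is 417 − 0 − 19 = 398 mm.


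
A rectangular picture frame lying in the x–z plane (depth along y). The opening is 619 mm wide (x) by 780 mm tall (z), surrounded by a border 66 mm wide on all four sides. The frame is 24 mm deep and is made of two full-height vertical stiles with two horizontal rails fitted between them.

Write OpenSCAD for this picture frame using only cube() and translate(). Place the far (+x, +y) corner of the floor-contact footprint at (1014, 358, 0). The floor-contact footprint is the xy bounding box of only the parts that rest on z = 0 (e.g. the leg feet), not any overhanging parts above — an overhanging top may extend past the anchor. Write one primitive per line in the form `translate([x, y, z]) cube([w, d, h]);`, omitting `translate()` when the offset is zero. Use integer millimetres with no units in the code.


translate([263, 334, 0]) cube([66, 24, 912]);
translate([948, 334, 0]) cube([66, 24, 912]);
translate([329, 334, 0]) cube([619, 24, 66]);
translate([329, 334, 846]) cube([619, 24, 66]);


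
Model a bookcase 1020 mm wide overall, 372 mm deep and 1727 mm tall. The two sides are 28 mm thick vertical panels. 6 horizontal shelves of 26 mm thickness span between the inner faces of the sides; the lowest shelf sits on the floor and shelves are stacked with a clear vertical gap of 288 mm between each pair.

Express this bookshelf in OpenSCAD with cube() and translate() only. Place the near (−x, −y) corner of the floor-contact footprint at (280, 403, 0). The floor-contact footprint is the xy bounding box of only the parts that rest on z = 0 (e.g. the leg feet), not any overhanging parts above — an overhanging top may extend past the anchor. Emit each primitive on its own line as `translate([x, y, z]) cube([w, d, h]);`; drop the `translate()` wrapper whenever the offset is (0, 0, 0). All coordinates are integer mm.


translate([280, 403, 0]) cube([28, 372, 1727]);
translate([1272, 403, 0]) cube([28, 372, 1727]);
translate([308, 403, 0]) cube([964, 372, 26]);
translate([308, 403, 314]) cube([964, 372, 26]);
translate([308, 403, 628]) cube([964, 372, 26]);
translate([308, 403, 942]) cube([964, 372, 26]);
translate([308, 403, 1256]) cube([964, 372, 26]);
translate([308, 403, 1570]) cube([964, 372, 26]);


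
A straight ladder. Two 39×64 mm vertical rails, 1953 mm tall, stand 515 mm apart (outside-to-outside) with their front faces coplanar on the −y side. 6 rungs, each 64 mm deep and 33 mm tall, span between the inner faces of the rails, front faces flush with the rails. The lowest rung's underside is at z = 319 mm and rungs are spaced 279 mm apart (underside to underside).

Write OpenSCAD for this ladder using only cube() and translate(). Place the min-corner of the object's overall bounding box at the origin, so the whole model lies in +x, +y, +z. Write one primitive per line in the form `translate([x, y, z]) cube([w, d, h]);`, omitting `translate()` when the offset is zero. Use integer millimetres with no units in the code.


cube([39, 64, 1953]);
translate([476, 0, 0]) cube([39, 64, 1953]);
translate([39, 0, 319]) cube([437, 64, 33]);
translate([39, 0, 598]) cube([437, 64, 33]);
translate([39, 0, 877]) cube([437, 64, 33]);
translate([39, 0, 1156]) cube([437, 64, 33]);
translate([39, 0, 1435]) cube([437, 64, 33]);
translate([39, 0, 1714]) cube([437, 64, 33]);
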